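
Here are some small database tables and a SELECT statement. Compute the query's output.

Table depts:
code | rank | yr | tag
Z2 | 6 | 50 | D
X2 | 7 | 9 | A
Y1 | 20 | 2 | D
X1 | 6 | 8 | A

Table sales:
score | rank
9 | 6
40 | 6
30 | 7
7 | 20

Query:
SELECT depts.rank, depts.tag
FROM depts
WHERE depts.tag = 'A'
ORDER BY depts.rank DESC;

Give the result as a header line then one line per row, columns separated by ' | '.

After WHERE (2 rows):
depts.code | depts.rank | depts.yr | depts.tag
X2 | 7 | 9 | A
X1 | 6 | 8 | A
After SELECT (2 rows):
depts.rank | depts.tag
7 | A
6 | A
After ORDER BY (2 rows):
depts.rank | depts.tag
7 | A
6 | A

== RESULT ==
depts.rank | depts.tag
7 | A
6 | A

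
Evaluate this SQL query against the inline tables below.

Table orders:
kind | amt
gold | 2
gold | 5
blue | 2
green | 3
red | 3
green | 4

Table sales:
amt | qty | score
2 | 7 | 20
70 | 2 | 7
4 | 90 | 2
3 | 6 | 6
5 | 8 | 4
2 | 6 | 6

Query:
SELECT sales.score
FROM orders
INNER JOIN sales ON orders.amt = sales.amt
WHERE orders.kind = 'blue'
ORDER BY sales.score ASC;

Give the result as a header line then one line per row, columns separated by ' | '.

After JOIN sales (8 rows):
orders.kind | orders.amt | sales.amt | sales.qty | sales.score
gold | 2 | 2 | 7 | 20
gold | 2 | 2 | 6 | 6
gold | 5 | 5 | 8 | 4
blue | 2 | 2 | 7 | 20
blue | 2 | 2 | 6 | 6
green | 3 | 3 | 6 | 6
red | 3 | 3 | 6 | 6
green | 4 | 4 | 90 | 2
After WHERE (2 rows):
orders.kind | orders.amt | sales.amt | sales.qty | sales.score
blue | 2 | 2 | 7 | 20
blue | 2 | 2 | 6 | 6
After SELECT (2 rows):
sales.score
20
6
After ORDER BY (2 rows):
sales.score
6
20

== RESULT ==
sales.score
6
20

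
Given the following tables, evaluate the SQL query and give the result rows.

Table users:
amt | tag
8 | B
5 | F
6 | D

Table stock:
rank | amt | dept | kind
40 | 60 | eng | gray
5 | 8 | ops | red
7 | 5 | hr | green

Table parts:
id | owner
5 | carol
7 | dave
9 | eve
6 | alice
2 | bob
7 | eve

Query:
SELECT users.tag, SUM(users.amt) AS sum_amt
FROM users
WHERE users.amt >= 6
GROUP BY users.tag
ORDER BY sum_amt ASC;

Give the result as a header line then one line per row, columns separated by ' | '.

After WHERE (2 rows):
users.amt | users.tag
8 | B
6 | D
After GROUP BY (2 rows):
users.tag | sum_amt
B | 8
D | 6
After ORDER BY (2 rows):
users.tag | sum_amt
D | 6
B | 8

== RESULT ==
users.tag | sum_amt
D | 6
B | 8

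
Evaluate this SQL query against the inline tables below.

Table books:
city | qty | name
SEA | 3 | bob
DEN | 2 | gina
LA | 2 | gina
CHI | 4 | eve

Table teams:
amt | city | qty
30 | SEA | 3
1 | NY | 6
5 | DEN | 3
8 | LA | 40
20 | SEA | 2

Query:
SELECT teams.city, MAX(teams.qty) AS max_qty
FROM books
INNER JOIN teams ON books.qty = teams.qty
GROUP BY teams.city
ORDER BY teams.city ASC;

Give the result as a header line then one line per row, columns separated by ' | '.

After JOIN teams (4 rows):
books.city | books.qty | books.name | teams.amt | teams.city | teams.qty
SEA | 3 | bob | 30 | SEA | 3
SEA | 3 | bob | 5 | DEN | 3
DEN | 2 | gina | 20 | SEA | 2
LA | 2 | gina | 20 | SEA | 2
After GROUP BY (2 rows):
teams.city | max_qty
SEA | 3
DEN | 3
After ORDER BY (2 rows):
teams.city | max_qty
DEN | 3
SEA | 3

== RESULT ==
teams.city | max_qty
DEN | 3
SEA | 3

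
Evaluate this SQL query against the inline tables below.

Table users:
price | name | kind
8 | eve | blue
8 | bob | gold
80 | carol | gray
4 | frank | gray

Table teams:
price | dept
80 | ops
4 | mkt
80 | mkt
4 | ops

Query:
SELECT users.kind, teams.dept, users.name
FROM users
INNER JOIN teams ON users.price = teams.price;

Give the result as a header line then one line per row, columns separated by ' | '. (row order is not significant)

== RESULT ==
users.kind | teams.dept | users.name
gray | ops | carol
gray | mkt | carol
gray | mkt | frank
gray | ops | frank

Derivation:
After JOIN teams (4 rows):
users.price | users.name | users.kind | teams.price | teams.dept
80 | carol | gray | 80 | ops
80 | carol | gray | 80 | mkt
4 | frank | gray | 4 | mkt
4 | frank | gray | 4 | ops
After SELECT (4 rows):
users.kind | teams.dept | users.name
gray | ops | carol
gray | mkt | carol
gray | mkt | frank
gray | ops | frank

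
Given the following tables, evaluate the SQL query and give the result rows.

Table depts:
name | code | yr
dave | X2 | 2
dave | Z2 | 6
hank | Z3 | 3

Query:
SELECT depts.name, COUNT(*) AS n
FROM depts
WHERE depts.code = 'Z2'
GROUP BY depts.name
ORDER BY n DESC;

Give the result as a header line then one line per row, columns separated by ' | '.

== RESULT ==
depts.name | n
dave | 1

Derivation:
After WHERE (1 rows):
depts.name | depts.code | depts.yr
dave | Z2 | 6
After GROUP BY (1 rows):
depts.name | n
dave | 1
After ORDER BY (1 rows):
depts.name | n
dave | 1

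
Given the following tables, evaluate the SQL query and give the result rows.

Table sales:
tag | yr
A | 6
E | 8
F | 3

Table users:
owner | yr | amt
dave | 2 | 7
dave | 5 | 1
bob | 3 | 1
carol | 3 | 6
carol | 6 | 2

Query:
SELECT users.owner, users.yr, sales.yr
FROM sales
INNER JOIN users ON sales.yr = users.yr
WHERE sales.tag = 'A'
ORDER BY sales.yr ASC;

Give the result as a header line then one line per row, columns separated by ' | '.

== RESULT ==
users.owner | users.yr | sales.yr
carol | 6 | 6

Derivation:
After JOIN users (3 rows):
sales.tag | sales.yr | users.owner | users.yr | users.amt
A | 6 | carol | 6 | 2
F | 3 | bob | 3 | 1
F | 3 | carol | 3 | 6
After WHERE (1 rows):
sales.tag | sales.yr | users.owner | users.yr | users.amt
A | 6 | carol | 6 | 2
After SELECT (1 rows):
users.owner | users.yr | sales.yr
carol | 6 | 6
After ORDER BY (1 rows):
users.owner | users.yr | sales.yr
carol | 6 | 6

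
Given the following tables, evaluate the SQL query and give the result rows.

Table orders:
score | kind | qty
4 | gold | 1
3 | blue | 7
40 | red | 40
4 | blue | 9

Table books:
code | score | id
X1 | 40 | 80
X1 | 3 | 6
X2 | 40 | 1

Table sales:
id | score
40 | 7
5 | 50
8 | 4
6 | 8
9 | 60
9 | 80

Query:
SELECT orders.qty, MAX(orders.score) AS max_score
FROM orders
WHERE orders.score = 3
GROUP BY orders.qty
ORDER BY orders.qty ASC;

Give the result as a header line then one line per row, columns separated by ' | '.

== RESULT ==
orders.qty | max_score
7 | 3

Derivation:
After WHERE (1 rows):
orders.score | orders.kind | orders.qty
3 | blue | 7
After GROUP BY (1 rows):
orders.qty | max_score
7 | 3
After ORDER BY (1 rows):
orders.qty | max_score
7 | 3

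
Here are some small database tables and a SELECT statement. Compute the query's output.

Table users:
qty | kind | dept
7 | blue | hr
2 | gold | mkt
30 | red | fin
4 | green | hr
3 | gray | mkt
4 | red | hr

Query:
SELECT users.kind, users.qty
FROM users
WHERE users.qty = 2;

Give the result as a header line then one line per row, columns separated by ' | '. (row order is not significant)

After WHERE (1 rows):
users.qty | users.kind | users.dept
2 | gold | mkt
After SELECT (1 rows):
users.kind | users.qty
gold | 2

== RESULT ==
users.kind | users.qty
gold | 2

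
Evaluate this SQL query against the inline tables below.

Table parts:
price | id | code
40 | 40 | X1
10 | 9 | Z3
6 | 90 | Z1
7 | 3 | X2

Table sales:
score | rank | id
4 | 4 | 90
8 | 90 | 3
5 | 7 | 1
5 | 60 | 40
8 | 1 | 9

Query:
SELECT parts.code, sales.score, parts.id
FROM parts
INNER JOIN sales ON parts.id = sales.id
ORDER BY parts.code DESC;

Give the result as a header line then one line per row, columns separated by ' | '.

After JOIN sales (4 rows):
parts.price | parts.id | parts.code | sales.score | sales.rank | sales.id
40 | 40 | X1 | 5 | 60 | 40
10 | 9 | Z3 | 8 | 1 | 9
6 | 90 | Z1 | 4 | 4 | 90
7 | 3 | X2 | 8 | 90 | 3
After SELECT (4 rows):
parts.code | sales.score | parts.id
X1 | 5 | 40
Z3 | 8 | 9
Z1 | 4 | 90
X2 | 8 | 3
After ORDER BY (4 rows):
parts.code | sales.score | parts.id
Z3 | 8 | 9
Z1 | 4 | 90
X2 | 8 | 3
X1 | 5 | 40

== RESULT ==
parts.code | sales.score | parts.id
Z3 | 8 | 9
Z1 | 4 | 90
X2 | 8 | 3
X1 | 5 | 40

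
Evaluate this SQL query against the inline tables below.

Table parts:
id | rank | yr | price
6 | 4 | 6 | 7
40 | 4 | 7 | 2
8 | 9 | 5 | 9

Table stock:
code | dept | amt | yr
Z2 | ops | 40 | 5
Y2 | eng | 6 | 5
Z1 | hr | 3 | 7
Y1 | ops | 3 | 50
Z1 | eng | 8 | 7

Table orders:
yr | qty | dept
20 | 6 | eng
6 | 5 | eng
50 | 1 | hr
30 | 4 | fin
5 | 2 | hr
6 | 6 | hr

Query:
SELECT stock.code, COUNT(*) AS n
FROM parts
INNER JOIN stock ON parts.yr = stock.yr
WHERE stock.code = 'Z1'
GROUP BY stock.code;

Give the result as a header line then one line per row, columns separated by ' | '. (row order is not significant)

After JOIN stock (4 rows):
parts.id | parts.rank | parts.yr | parts.price | stock.code | stock.dept | stock.amt | stock.yr
40 | 4 | 7 | 2 | Z1 | hr | 3 | 7
40 | 4 | 7 | 2 | Z1 | eng | 8 | 7
8 | 9 | 5 | 9 | Z2 | ops | 40 | 5
8 | 9 | 5 | 9 | Y2 | eng | 6 | 5
After WHERE (2 rows):
parts.id | parts.rank | parts.yr | parts.price | stock.code | stock.dept | stock.amt | stock.yr
40 | 4 | 7 | 2 | Z1 | hr | 3 | 7
40 | 4 | 7 | 2 | Z1 | eng | 8 | 7
After GROUP BY (1 rows):
stock.code | n
Z1 | 2

== RESULT ==
stock.code | n
Z1 | 2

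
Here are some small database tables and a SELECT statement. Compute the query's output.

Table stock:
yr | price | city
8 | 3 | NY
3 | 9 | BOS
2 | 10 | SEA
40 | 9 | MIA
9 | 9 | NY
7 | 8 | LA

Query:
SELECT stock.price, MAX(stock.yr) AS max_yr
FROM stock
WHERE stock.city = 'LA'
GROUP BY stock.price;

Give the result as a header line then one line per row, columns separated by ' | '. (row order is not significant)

== RESULT ==
stock.price | max_yr
8 | 7

Derivation:
After WHERE (1 rows):
stock.yr | stock.price | stock.city
7 | 8 | LA
After GROUP BY (1 rows):
stock.price | max_yr
8 | 7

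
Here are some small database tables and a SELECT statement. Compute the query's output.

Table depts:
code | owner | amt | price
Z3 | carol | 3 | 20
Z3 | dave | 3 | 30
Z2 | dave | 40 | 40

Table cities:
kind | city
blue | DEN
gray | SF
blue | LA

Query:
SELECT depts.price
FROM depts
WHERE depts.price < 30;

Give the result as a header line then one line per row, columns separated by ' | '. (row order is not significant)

== RESULT ==
depts.price
20

Derivation:
After WHERE (1 rows):
depts.code | depts.owner | depts.amt | depts.price
Z3 | carol | 3 | 20
After SELECT (1 rows):
depts.price
20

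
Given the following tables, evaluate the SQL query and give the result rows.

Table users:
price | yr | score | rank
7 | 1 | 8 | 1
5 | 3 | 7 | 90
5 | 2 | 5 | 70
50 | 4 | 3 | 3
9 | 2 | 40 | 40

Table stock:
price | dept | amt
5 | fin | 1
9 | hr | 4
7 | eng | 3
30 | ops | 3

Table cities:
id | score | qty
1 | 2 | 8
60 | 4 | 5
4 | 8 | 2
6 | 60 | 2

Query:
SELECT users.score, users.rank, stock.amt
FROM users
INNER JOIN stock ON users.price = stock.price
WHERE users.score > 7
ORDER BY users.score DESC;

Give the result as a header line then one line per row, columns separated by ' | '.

== RESULT ==
users.score | users.rank | stock.amt
40 | 40 | 4
8 | 1 | 3

Derivation:
After JOIN stock (4 rows):
users.price | users.yr | users.score | users.rank | stock.price | stock.dept | stock.amt
7 | 1 | 8 | 1 | 7 | eng | 3
5 | 3 | 7 | 90 | 5 | fin | 1
5 | 2 | 5 | 70 | 5 | fin | 1
9 | 2 | 40 | 40 | 9 | hr | 4
After WHERE (2 rows):
users.price | users.yr | users.score | users.rank | stock.price | stock.dept | stock.amt
7 | 1 | 8 | 1 | 7 | eng | 3
9 | 2 | 40 | 40 | 9 | hr | 4
After SELECT (2 rows):
users.score | users.rank | stock.amt
8 | 1 | 3
40 | 40 | 4
After ORDER BY (2 rows):
users.score | users.rank | stock.amt
40 | 40 | 4
8 | 1 | 3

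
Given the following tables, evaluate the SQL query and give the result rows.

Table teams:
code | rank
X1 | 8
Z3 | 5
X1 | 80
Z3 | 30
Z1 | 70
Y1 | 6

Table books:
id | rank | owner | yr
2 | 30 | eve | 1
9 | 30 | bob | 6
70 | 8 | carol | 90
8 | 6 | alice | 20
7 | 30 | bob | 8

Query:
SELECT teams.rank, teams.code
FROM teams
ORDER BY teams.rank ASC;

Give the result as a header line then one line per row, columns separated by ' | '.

After SELECT (6 rows):
teams.rank | teams.code
8 | X1
5 | Z3
80 | X1
30 | Z3
70 | Z1
6 | Y1
After ORDER BY (6 rows):
teams.rank | teams.code
5 | Z3
6 | Y1
8 | X1
30 | Z3
70 | Z1
80 | X1

== RESULT ==
teams.rank | teams.code
5 | Z3
6 | Y1
8 | X1
30 | Z3
70 | Z1
80 | X1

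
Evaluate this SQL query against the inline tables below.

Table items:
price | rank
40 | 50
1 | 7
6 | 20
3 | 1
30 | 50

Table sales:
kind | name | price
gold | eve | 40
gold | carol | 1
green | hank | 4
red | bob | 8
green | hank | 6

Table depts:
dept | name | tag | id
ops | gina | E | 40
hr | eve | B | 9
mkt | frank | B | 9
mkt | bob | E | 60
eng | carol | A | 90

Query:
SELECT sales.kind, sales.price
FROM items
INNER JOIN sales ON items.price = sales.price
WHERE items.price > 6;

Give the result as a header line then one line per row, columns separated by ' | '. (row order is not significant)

== RESULT ==
sales.kind | sales.price
gold | 40

Derivation:
After JOIN sales (3 rows):
items.price | items.rank | sales.kind | sales.name | sales.price
40 | 50 | gold | eve | 40
1 | 7 | gold | carol | 1
6 | 20 | green | hank | 6
After WHERE (1 rows):
items.price | items.rank | sales.kind | sales.name | sales.price
40 | 50 | gold | eve | 40
After SELECT (1 rows):
sales.kind | sales.price
gold | 40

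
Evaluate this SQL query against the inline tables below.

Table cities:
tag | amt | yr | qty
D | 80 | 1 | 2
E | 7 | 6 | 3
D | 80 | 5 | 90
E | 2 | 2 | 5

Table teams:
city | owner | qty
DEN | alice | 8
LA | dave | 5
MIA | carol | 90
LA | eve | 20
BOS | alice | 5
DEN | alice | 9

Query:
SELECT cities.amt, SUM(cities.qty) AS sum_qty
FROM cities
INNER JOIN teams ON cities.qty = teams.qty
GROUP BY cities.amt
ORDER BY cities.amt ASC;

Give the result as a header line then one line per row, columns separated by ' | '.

== RESULT ==
cities.amt | sum_qty
2 | 10
80 | 90

Derivation:
After JOIN teams (3 rows):
cities.tag | cities.amt | cities.yr | cities.qty | teams.city | teams.owner | teams.qty
D | 80 | 5 | 90 | MIA | carol | 90
E | 2 | 2 | 5 | LA | dave | 5
E | 2 | 2 | 5 | BOS | alice | 5
After GROUP BY (2 rows):
cities.amt | sum_qty
80 | 90
2 | 10
After ORDER BY (2 rows):
cities.amt | sum_qty
2 | 10
80 | 90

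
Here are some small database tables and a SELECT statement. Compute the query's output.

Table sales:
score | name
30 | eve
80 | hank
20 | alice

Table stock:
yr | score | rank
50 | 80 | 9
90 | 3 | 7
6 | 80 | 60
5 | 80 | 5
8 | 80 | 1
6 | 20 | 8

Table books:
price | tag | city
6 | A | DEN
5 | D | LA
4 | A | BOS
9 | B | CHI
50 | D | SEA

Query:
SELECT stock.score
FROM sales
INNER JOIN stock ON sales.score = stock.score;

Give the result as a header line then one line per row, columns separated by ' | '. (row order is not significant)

== RESULT ==
stock.score
80
80
80
80
20

Derivation:
After JOIN stock (5 rows):
sales.score | sales.name | stock.yr | stock.score | stock.rank
80 | hank | 50 | 80 | 9
80 | hank | 6 | 80 | 60
80 | hank | 5 | 80 | 5
80 | hank | 8 | 80 | 1
20 | alice | 6 | 20 | 8
After SELECT (5 rows):
stock.score
80
80
80
80
20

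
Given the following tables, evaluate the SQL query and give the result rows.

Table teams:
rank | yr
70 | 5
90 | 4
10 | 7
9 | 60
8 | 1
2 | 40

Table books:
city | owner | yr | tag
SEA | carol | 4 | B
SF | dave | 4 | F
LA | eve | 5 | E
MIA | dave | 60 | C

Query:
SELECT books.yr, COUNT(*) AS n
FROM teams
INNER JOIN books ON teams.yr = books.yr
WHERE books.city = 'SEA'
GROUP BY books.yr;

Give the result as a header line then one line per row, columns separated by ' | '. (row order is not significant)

After JOIN books (4 rows):
teams.rank | teams.yr | books.city | books.owner | books.yr | books.tag
70 | 5 | LA | eve | 5 | E
90 | 4 | SEA | carol | 4 | B
90 | 4 | SF | dave | 4 | F
9 | 60 | MIA | dave | 60 | C
After WHERE (1 rows):
teams.rank | teams.yr | books.city | books.owner | books.yr | books.tag
90 | 4 | SEA | carol | 4 | B
After GROUP BY (1 rows):
books.yr | n
4 | 1

== RESULT ==
books.yr | n
4 | 1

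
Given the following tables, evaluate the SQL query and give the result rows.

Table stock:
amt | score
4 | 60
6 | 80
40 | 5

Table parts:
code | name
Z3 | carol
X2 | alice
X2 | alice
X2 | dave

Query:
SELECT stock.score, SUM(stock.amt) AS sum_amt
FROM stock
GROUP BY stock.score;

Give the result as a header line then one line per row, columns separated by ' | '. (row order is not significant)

After GROUP BY (3 rows):
stock.score | sum_amt
60 | 4
80 | 6
5 | 40

== RESULT ==
stock.score | sum_amt
60 | 4
80 | 6
5 | 40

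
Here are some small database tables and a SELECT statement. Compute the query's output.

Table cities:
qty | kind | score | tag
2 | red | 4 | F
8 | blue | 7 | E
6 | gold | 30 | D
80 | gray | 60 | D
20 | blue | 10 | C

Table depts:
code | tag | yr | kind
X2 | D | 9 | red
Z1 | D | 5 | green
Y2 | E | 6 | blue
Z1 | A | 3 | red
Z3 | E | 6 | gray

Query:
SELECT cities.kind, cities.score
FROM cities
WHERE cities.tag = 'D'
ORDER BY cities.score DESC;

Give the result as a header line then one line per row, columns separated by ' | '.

== RESULT ==
cities.kind | cities.score
gray | 60
gold | 30

Derivation:
After WHERE (2 rows):
cities.qty | cities.kind | cities.score | cities.tag
6 | gold | 30 | D
80 | gray | 60 | D
After SELECT (2 rows):
cities.kind | cities.score
gold | 30
gray | 60
After ORDER BY (2 rows):
cities.kind | cities.score
gray | 60
gold | 30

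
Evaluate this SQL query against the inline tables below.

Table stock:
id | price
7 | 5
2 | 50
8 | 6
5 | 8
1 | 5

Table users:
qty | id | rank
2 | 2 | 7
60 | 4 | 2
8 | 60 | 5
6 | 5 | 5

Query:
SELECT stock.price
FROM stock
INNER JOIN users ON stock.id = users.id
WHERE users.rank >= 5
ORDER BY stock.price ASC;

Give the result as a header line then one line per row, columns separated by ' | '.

== RESULT ==
stock.price
8
50

Derivation:
After JOIN users (2 rows):
stock.id | stock.price | users.qty | users.id | users.rank
2 | 50 | 2 | 2 | 7
5 | 8 | 6 | 5 | 5
After WHERE (2 rows):
stock.id | stock.price | users.qty | users.id | users.rank
2 | 50 | 2 | 2 | 7
5 | 8 | 6 | 5 | 5
After SELECT (2 rows):
stock.price
50
8
After ORDER BY (2 rows):
stock.price
8
50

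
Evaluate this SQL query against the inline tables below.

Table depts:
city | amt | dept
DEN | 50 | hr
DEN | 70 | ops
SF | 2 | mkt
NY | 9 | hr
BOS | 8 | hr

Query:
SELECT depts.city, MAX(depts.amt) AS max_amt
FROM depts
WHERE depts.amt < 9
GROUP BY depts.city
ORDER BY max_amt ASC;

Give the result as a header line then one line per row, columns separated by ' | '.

== RESULT ==
depts.city | max_amt
SF | 2
BOS | 8

Derivation:
After WHERE (2 rows):
depts.city | depts.amt | depts.dept
SF | 2 | mkt
BOS | 8 | hr
After GROUP BY (2 rows):
depts.city | max_amt
SF | 2
BOS | 8
After ORDER BY (2 rows):
depts.city | max_amt
SF | 2
BOS | 8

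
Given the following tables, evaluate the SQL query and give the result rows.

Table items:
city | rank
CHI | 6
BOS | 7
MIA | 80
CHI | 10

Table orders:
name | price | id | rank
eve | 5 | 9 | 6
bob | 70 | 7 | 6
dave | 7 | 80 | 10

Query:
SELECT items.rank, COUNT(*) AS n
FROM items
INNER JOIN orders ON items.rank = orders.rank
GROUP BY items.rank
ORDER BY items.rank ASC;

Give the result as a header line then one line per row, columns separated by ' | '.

== RESULT ==
items.rank | n
6 | 2
10 | 1

Derivation:
After JOIN orders (3 rows):
items.city | items.rank | orders.name | orders.price | orders.id | orders.rank
CHI | 6 | eve | 5 | 9 | 6
CHI | 6 | bob | 70 | 7 | 6
CHI | 10 | dave | 7 | 80 | 10
After GROUP BY (2 rows):
items.rank | n
6 | 2
10 | 1
After ORDER BY (2 rows):
items.rank | n
6 | 2
10 | 1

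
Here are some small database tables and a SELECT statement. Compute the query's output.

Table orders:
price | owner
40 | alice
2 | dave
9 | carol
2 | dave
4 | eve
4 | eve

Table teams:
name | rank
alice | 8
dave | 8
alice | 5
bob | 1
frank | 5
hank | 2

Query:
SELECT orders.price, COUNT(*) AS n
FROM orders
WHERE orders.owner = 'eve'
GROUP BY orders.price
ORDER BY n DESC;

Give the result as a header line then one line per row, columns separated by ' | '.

After WHERE (2 rows):
orders.price | orders.owner
4 | eve
4 | eve
After GROUP BY (1 rows):
orders.price | n
4 | 2
After ORDER BY (1 rows):
orders.price | n
4 | 2

== RESULT ==
orders.price | n
4 | 2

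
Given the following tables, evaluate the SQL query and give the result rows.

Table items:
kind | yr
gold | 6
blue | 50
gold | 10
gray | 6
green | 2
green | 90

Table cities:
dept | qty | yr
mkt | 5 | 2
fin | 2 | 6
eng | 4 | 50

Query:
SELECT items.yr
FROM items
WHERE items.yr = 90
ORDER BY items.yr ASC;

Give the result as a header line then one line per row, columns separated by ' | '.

== RESULT ==
items.yr
90

Derivation:
After WHERE (1 rows):
items.kind | items.yr
green | 90
After SELECT (1 rows):
items.yr
90
After ORDER BY (1 rows):
items.yr
90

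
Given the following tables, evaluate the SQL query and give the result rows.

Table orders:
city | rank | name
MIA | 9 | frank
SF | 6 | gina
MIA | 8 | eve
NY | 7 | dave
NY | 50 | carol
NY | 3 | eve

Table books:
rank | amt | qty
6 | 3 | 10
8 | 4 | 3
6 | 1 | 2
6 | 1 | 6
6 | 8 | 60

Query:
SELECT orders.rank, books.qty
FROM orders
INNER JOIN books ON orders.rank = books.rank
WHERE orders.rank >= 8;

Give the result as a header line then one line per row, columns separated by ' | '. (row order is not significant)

After JOIN books (5 rows):
orders.city | orders.rank | orders.name | books.rank | books.amt | books.qty
SF | 6 | gina | 6 | 3 | 10
SF | 6 | gina | 6 | 1 | 2
SF | 6 | gina | 6 | 1 | 6
SF | 6 | gina | 6 | 8 | 60
MIA | 8 | eve | 8 | 4 | 3
After WHERE (1 rows):
orders.city | orders.rank | orders.name | books.rank | books.amt | books.qty
MIA | 8 | eve | 8 | 4 | 3
After SELECT (1 rows):
orders.rank | books.qty
8 | 3

== RESULT ==
orders.rank | books.qty
8 | 3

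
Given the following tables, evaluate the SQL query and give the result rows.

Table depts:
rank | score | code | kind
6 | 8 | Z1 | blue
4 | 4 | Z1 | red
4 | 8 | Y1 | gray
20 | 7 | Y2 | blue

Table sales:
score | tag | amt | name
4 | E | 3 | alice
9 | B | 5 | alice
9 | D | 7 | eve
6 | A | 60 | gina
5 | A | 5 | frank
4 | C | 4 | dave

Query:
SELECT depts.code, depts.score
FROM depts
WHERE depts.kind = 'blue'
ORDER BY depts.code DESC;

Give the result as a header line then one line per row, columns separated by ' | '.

== RESULT ==
depts.code | depts.score
Z1 | 8
Y2 | 7

Derivation:
After WHERE (2 rows):
depts.rank | depts.score | depts.code | depts.kind
6 | 8 | Z1 | blue
20 | 7 | Y2 | blue
After SELECT (2 rows):
depts.code | depts.score
Z1 | 8
Y2 | 7
After ORDER BY (2 rows):
depts.code | depts.score
Z1 | 8
Y2 | 7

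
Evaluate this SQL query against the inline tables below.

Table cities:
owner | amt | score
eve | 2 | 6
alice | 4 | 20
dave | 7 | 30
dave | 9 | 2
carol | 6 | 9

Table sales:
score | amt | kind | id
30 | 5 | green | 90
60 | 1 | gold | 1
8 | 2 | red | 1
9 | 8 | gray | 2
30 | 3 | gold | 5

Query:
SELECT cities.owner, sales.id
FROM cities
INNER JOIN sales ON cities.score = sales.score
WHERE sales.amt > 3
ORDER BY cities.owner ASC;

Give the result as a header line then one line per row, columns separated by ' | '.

== RESULT ==
cities.owner | sales.id
carol | 2
dave | 90

Derivation:
After JOIN sales (3 rows):
cities.owner | cities.amt | cities.score | sales.score | sales.amt | sales.kind | sales.id
dave | 7 | 30 | 30 | 5 | green | 90
dave | 7 | 30 | 30 | 3 | gold | 5
carol | 6 | 9 | 9 | 8 | gray | 2
After WHERE (2 rows):
cities.owner | cities.amt | cities.score | sales.score | sales.amt | sales.kind | sales.id
dave | 7 | 30 | 30 | 5 | green | 90
carol | 6 | 9 | 9 | 8 | gray | 2
After SELECT (2 rows):
cities.owner | sales.id
dave | 90
carol | 2
After ORDER BY (2 rows):
cities.owner | sales.id
carol | 2
dave | 90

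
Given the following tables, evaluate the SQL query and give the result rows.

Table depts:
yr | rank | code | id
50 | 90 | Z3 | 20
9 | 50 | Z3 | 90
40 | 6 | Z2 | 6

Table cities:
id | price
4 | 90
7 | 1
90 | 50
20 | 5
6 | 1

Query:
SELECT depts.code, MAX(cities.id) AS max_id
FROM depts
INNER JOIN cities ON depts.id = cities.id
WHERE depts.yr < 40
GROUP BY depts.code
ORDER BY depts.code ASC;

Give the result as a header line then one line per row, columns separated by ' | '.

== RESULT ==
depts.code | max_id
Z3 | 90

Derivation:
After JOIN cities (3 rows):
depts.yr | depts.rank | depts.code | depts.id | cities.id | cities.price
50 | 90 | Z3 | 20 | 20 | 5
9 | 50 | Z3 | 90 | 90 | 50
40 | 6 | Z2 | 6 | 6 | 1
After WHERE (1 rows):
depts.yr | depts.rank | depts.code | depts.id | cities.id | cities.price
9 | 50 | Z3 | 90 | 90 | 50
After GROUP BY (1 rows):
depts.code | max_id
Z3 | 90
After ORDER BY (1 rows):
depts.code | max_id
Z3 | 90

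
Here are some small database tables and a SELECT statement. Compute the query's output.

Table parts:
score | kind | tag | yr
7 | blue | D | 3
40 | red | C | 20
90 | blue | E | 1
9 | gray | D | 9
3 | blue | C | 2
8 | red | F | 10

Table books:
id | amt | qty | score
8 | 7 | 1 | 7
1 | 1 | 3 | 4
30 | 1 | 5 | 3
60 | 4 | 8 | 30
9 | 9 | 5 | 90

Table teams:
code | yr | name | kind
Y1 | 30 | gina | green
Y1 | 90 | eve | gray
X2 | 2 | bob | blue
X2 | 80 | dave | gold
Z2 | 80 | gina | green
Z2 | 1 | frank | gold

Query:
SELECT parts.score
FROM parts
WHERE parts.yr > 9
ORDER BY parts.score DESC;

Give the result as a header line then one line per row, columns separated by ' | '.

== RESULT ==
parts.score
40
8

Derivation:
After WHERE (2 rows):
parts.score | parts.kind | parts.tag | parts.yr
40 | red | C | 20
8 | red | F | 10
After SELECT (2 rows):
parts.score
40
8
After ORDER BY (2 rows):
parts.score
40
8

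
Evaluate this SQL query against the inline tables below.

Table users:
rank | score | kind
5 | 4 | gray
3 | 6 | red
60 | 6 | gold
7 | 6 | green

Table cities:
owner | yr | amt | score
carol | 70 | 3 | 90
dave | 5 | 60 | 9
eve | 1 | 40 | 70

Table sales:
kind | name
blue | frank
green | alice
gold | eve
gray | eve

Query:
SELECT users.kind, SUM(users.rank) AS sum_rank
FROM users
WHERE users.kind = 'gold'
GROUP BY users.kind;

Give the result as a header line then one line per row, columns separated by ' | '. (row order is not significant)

After WHERE (1 rows):
users.rank | users.score | users.kind
60 | 6 | gold
After GROUP BY (1 rows):
users.kind | sum_rank
gold | 60

== RESULT ==
users.kind | sum_rank
gold | 60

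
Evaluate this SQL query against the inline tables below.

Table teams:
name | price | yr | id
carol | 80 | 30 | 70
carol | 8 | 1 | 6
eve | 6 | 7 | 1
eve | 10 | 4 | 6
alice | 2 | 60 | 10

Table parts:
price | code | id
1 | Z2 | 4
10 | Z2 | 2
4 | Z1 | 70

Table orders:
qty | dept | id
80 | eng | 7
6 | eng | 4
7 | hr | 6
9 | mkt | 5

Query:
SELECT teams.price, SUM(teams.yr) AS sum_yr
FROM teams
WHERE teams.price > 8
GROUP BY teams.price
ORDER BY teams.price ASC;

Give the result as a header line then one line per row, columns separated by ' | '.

After WHERE (2 rows):
teams.name | teams.price | teams.yr | teams.id
carol | 80 | 30 | 70
eve | 10 | 4 | 6
After GROUP BY (2 rows):
teams.price | sum_yr
80 | 30
10 | 4
After ORDER BY (2 rows):
teams.price | sum_yr
10 | 4
80 | 30

== RESULT ==
teams.price | sum_yr
10 | 4
80 | 30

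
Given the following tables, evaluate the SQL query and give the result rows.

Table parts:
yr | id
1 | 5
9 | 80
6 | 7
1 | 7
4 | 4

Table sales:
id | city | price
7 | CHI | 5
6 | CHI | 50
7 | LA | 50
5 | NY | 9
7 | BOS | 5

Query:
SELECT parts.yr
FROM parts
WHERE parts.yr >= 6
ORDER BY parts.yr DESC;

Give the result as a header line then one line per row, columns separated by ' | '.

After WHERE (2 rows):
parts.yr | parts.id
9 | 80
6 | 7
After SELECT (2 rows):
parts.yr
9
6
After ORDER BY (2 rows):
parts.yr
9
6

== RESULT ==
parts.yr
9
6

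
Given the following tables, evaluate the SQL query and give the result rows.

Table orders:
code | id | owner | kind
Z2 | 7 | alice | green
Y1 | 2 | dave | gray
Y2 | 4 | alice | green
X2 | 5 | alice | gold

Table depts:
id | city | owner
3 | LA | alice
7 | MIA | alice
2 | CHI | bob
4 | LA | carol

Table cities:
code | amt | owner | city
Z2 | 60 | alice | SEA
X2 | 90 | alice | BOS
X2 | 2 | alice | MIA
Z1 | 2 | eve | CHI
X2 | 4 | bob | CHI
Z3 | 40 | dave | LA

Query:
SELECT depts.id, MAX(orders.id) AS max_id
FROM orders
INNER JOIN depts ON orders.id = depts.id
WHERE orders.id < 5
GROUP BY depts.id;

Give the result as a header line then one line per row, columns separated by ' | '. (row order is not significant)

== RESULT ==
depts.id | max_id
2 | 2
4 | 4

Derivation:
After JOIN depts (3 rows):
orders.code | orders.id | orders.owner | orders.kind | depts.id | depts.city | depts.owner
Z2 | 7 | alice | green | 7 | MIA | alice
Y1 | 2 | dave | gray | 2 | CHI | bob
Y2 | 4 | alice | green | 4 | LA | carol
After WHERE (2 rows):
orders.code | orders.id | orders.owner | orders.kind | depts.id | depts.city | depts.owner
Y1 | 2 | dave | gray | 2 | CHI | bob
Y2 | 4 | alice | green | 4 | LA | carol
After GROUP BY (2 rows):
depts.id | max_id
2 | 2
4 | 4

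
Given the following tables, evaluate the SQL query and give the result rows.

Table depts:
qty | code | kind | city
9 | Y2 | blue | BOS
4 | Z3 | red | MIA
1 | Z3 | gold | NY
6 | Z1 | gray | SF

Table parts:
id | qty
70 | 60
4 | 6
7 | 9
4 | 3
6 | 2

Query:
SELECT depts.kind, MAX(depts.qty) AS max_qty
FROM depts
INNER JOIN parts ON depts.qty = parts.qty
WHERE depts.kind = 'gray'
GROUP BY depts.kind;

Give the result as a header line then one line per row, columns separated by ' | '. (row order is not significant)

After JOIN parts (2 rows):
depts.qty | depts.code | depts.kind | depts.city | parts.id | parts.qty
9 | Y2 | blue | BOS | 7 | 9
6 | Z1 | gray | SF | 4 | 6
After WHERE (1 rows):
depts.qty | depts.code | depts.kind | depts.city | parts.id | parts.qty
6 | Z1 | gray | SF | 4 | 6
After GROUP BY (1 rows):
depts.kind | max_qty
gray | 6

== RESULT ==
depts.kind | max_qty
gray | 6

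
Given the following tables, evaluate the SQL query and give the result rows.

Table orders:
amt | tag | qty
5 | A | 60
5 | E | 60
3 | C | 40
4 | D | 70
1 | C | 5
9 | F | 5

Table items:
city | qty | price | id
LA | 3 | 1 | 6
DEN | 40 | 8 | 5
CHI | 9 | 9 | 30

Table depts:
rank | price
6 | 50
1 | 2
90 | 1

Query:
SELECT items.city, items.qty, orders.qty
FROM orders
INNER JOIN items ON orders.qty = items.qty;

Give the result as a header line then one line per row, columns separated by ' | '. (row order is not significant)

After JOIN items (1 rows):
orders.amt | orders.tag | orders.qty | items.city | items.qty | items.price | items.id
3 | C | 40 | DEN | 40 | 8 | 5
After SELECT (1 rows):
items.city | items.qty | orders.qty
DEN | 40 | 40

== RESULT ==
items.city | items.qty | orders.qty
DEN | 40 | 40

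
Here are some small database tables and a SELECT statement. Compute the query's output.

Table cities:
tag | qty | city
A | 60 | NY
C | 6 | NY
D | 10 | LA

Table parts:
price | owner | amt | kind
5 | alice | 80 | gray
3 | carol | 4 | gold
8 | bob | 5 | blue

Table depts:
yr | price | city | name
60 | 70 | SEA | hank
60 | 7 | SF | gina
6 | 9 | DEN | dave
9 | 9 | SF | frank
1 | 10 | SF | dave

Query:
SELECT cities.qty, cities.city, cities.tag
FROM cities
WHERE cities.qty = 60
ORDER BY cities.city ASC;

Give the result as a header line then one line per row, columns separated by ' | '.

== RESULT ==
cities.qty | cities.city | cities.tag
60 | NY | A

Derivation:
After WHERE (1 rows):
cities.tag | cities.qty | cities.city
A | 60 | NY
After SELECT (1 rows):
cities.qty | cities.city | cities.tag
60 | NY | A
After ORDER BY (1 rows):
cities.qty | cities.city | cities.tag
60 | NY | A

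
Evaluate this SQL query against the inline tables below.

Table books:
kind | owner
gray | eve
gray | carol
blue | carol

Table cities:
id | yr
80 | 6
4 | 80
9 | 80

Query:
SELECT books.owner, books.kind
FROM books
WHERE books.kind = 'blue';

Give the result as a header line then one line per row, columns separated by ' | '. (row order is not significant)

After WHERE (1 rows):
books.kind | books.owner
blue | carol
After SELECT (1 rows):
books.owner | books.kind
carol | blue

== RESULT ==
books.owner | books.kind
carol | blue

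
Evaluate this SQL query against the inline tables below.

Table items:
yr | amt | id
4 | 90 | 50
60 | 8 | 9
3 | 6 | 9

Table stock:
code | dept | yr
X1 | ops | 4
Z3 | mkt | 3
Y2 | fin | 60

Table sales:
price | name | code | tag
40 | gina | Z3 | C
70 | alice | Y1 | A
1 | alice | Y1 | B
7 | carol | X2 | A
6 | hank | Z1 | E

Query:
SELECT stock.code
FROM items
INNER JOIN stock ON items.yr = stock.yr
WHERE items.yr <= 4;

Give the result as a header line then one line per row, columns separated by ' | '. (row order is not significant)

== RESULT ==
stock.code
X1
Z3

Derivation:
After JOIN stock (3 rows):
items.yr | items.amt | items.id | stock.code | stock.dept | stock.yr
4 | 90 | 50 | X1 | ops | 4
60 | 8 | 9 | Y2 | fin | 60
3 | 6 | 9 | Z3 | mkt | 3
After WHERE (2 rows):
items.yr | items.amt | items.id | stock.code | stock.dept | stock.yr
4 | 90 | 50 | X1 | ops | 4
3 | 6 | 9 | Z3 | mkt | 3
After SELECT (2 rows):
stock.code
X1
Z3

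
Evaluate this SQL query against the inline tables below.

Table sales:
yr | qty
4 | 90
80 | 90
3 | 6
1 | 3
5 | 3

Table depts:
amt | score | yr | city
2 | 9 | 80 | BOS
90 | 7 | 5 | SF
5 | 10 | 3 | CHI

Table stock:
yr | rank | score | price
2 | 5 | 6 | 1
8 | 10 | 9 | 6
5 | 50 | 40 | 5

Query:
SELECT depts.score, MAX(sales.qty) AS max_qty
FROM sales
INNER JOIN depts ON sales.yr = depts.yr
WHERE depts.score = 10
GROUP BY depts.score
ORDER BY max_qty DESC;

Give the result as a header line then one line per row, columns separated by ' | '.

After JOIN depts (3 rows):
sales.yr | sales.qty | depts.amt | depts.score | depts.yr | depts.city
80 | 90 | 2 | 9 | 80 | BOS
3 | 6 | 5 | 10 | 3 | CHI
5 | 3 | 90 | 7 | 5 | SF
After WHERE (1 rows):
sales.yr | sales.qty | depts.amt | depts.score | depts.yr | depts.city
3 | 6 | 5 | 10 | 3 | CHI
After GROUP BY (1 rows):
depts.score | max_qty
10 | 6
After ORDER BY (1 rows):
depts.score | max_qty
10 | 6

== RESULT ==
depts.score | max_qty
10 | 6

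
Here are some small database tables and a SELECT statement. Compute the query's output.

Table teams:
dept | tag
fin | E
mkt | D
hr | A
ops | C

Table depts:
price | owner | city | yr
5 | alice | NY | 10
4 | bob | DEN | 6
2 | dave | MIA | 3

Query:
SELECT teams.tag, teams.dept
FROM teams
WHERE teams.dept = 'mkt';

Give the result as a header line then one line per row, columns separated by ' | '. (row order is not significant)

After WHERE (1 rows):
teams.dept | teams.tag
mkt | D
After SELECT (1 rows):
teams.tag | teams.dept
D | mkt

== RESULT ==
teams.tag | teams.dept
D | mkt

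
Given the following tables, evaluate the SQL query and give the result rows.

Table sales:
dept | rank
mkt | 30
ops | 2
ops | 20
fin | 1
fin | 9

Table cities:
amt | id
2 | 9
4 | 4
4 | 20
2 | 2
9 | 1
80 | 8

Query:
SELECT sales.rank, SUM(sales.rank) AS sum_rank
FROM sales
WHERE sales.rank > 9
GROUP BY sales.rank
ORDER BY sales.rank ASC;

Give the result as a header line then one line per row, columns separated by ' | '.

== RESULT ==
sales.rank | sum_rank
20 | 20
30 | 30

Derivation:
After WHERE (2 rows):
sales.dept | sales.rank
mkt | 30
ops | 20
After GROUP BY (2 rows):
sales.rank | sum_rank
30 | 30
20 | 20
After ORDER BY (2 rows):
sales.rank | sum_rank
20 | 20
30 | 30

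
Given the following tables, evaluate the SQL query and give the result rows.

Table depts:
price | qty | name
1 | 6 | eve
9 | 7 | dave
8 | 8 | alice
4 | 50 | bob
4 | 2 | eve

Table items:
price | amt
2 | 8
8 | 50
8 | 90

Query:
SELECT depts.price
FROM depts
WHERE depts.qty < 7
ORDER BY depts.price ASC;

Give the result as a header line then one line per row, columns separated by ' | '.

After WHERE (2 rows):
depts.price | depts.qty | depts.name
1 | 6 | eve
4 | 2 | eve
After SELECT (2 rows):
depts.price
1
4
After ORDER BY (2 rows):
depts.price
1
4

== RESULT ==
depts.price
1
4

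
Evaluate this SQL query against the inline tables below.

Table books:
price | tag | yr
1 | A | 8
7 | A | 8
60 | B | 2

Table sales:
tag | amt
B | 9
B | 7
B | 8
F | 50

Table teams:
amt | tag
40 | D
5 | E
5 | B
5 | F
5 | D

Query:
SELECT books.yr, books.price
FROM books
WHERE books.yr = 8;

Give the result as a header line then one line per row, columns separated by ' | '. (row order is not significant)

After WHERE (2 rows):
books.price | books.tag | books.yr
1 | A | 8
7 | A | 8
After SELECT (2 rows):
books.yr | books.price
8 | 1
8 | 7

== RESULT ==
books.yr | books.price
8 | 1
8 | 7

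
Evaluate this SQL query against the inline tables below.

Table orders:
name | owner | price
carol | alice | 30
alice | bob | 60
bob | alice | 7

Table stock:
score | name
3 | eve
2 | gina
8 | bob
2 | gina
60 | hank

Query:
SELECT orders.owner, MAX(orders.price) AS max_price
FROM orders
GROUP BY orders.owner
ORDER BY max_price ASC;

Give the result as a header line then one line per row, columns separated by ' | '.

After GROUP BY (2 rows):
orders.owner | max_price
alice | 30
bob | 60
After ORDER BY (2 rows):
orders.owner | max_price
alice | 30
bob | 60

== RESULT ==
orders.owner | max_price
alice | 30
bob | 60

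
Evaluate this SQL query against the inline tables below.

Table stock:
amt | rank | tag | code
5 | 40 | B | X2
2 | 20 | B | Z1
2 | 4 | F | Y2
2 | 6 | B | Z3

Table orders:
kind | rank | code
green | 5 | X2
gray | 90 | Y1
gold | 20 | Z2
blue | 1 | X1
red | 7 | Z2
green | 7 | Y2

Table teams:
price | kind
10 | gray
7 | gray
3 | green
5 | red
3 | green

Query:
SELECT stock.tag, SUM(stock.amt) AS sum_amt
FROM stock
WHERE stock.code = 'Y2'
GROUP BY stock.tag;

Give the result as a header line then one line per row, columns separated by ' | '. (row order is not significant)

After WHERE (1 rows):
stock.amt | stock.rank | stock.tag | stock.code
2 | 4 | F | Y2
After GROUP BY (1 rows):
stock.tag | sum_amt
F | 2

== RESULT ==
stock.tag | sum_amt
F | 2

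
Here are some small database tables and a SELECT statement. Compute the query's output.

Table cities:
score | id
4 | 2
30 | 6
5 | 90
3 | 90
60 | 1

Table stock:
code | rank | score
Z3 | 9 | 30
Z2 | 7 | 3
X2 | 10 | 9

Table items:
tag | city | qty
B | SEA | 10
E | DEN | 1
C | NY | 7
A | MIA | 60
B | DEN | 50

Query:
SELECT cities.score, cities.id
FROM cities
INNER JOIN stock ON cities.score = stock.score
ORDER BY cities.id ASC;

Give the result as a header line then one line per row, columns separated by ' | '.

After JOIN stock (2 rows):
cities.score | cities.id | stock.code | stock.rank | stock.score
30 | 6 | Z3 | 9 | 30
3 | 90 | Z2 | 7 | 3
After SELECT (2 rows):
cities.score | cities.id
30 | 6
3 | 90
After ORDER BY (2 rows):
cities.score | cities.id
30 | 6
3 | 90

== RESULT ==
cities.score | cities.id
30 | 6
3 | 90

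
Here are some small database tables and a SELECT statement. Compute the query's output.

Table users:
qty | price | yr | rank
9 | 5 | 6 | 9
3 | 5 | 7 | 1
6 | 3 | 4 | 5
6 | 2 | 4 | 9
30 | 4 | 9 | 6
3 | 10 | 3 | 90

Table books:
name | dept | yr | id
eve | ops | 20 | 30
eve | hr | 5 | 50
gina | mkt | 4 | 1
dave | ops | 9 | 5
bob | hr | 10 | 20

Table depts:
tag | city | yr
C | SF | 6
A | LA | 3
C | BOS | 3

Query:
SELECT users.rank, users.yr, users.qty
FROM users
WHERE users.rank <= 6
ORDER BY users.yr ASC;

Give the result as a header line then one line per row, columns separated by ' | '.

== RESULT ==
users.rank | users.yr | users.qty
5 | 4 | 6
1 | 7 | 3
6 | 9 | 30

Derivation:
After WHERE (3 rows):
users.qty | users.price | users.yr | users.rank
3 | 5 | 7 | 1
6 | 3 | 4 | 5
30 | 4 | 9 | 6
After SELECT (3 rows):
users.rank | users.yr | users.qty
1 | 7 | 3
5 | 4 | 6
6 | 9 | 30
After ORDER BY (3 rows):
users.rank | users.yr | users.qty
5 | 4 | 6
1 | 7 | 3
6 | 9 | 30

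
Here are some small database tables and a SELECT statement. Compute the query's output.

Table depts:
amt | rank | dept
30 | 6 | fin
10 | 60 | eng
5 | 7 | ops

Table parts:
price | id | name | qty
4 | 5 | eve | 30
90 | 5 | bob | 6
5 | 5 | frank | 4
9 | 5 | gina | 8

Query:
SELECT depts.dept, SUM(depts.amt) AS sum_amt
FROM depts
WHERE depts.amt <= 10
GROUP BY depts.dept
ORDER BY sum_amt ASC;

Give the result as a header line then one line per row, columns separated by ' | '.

After WHERE (2 rows):
depts.amt | depts.rank | depts.dept
10 | 60 | eng
5 | 7 | ops
After GROUP BY (2 rows):
depts.dept | sum_amt
eng | 10
ops | 5
After ORDER BY (2 rows):
depts.dept | sum_amt
ops | 5
eng | 10

== RESULT ==
depts.dept | sum_amt
ops | 5
eng | 10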